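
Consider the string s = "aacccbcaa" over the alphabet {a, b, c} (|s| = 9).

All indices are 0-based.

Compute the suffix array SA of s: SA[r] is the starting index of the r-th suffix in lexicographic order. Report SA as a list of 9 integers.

sorted suffixes:
  #0 SA[0]=8  'a'
  #1 SA[1]=7  'aa'
  #2 SA[2]=0  'aacccbcaa'
  #3 SA[3]=1  'acccbcaa'
  #4 SA[4]=5  'bcaa'
  #5 SA[5]=6  'caa'
  #6 SA[6]=4  'cbcaa'
  #7 SA[7]=3  'ccbcaa'
  #8 SA[8]=2  'cccbcaa'

[8, 7, 0, 1, 5, 6, 4, 3, 2]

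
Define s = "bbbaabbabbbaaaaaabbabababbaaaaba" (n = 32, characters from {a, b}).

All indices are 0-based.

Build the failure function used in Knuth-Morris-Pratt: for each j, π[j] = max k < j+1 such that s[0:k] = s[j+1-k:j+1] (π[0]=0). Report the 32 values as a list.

[0, 1, 2, 0, 0, 1, 2, 0, 1, 2, 3, 4, 5, 0, 0, 0, 0, 1, 2, 0, 1, 0, 1, 0, 1, 2, 0, 0, 0, 0, 1, 0]

π[0] = 0
j=1 s[j]='b': π[1]=1 (border 'b')
j=2 s[j]='b': π[2]=2 (border 'bb')
j=3 s[j]='a': k: 2→1→0; π[3]=0 (border '')
j=4 s[j]='a': π[4]=0 (border '')
j=5 s[j]='b': π[5]=1 (border 'b')
j=6 s[j]='b': π[6]=2 (border 'bb')
j=7 s[j]='a': k: 2→1→0; π[7]=0 (border '')
j=8 s[j]='b': π[8]=1 (border 'b')
j=9 s[j]='b': π[9]=2 (border 'bb')
j=10 s[j]='b': π[10]=3 (border 'bbb')
j=11 s[j]='a': π[11]=4 (border 'bbba')
j=12 s[j]='a': π[12]=5 (border 'bbbaa')
j=13 s[j]='a': k: 5→0; π[13]=0 (border '')
j=14 s[j]='a': π[14]=0 (border '')
j=15 s[j]='a': π[15]=0 (border '')
j=16 s[j]='a': π[16]=0 (border '')
j=17 s[j]='b': π[17]=1 (border 'b')
j=18 s[j]='b': π[18]=2 (border 'bb')
j=19 s[j]='a': k: 2→1→0; π[19]=0 (border '')
j=20 s[j]='b': π[20]=1 (border 'b')
j=21 s[j]='a': k: 1→0; π[21]=0 (border '')
j=22 s[j]='b': π[22]=1 (border 'b')
j=23 s[j]='a': k: 1→0; π[23]=0 (border '')
j=24 s[j]='b': π[24]=1 (border 'b')
j=25 s[j]='b': π[25]=2 (border 'bb')
j=26 s[j]='a': k: 2→1→0; π[26]=0 (border '')
j=27 s[j]='a': π[27]=0 (border '')
j=28 s[j]='a': π[28]=0 (border '')
j=29 s[j]='a': π[29]=0 (border '')
j=30 s[j]='b': π[30]=1 (border 'b')
j=31 s[j]='a': k: 1→0; π[31]=0 (border '')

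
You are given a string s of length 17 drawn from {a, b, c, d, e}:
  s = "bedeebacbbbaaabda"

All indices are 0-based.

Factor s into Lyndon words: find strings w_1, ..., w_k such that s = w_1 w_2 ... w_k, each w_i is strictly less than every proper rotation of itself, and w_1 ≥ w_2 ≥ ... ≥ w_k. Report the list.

emit factor 1: 'bedee' (i=0, period=5)
emit factor 2: 'b' (i=5, period=1)
emit factor 3: 'acbbb' (i=6, period=5)
emit factor 4: 'aaabd' (i=11, period=5)
emit factor 5: 'a' (i=16, period=1)

["bedee", "b", "acbbb", "aaabd", "a"]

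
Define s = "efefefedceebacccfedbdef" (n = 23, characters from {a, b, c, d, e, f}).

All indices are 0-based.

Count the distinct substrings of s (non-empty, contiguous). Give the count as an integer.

rank→(start, suffix):
  0 → (12, 'acccfedbdef')
  1 → (11, 'bacccfedbdef')
  2 → (19, 'bdef')
  3 → (13, 'cccfedbdef')
  4 → (14, 'ccfedbdef')
  5 → (8, 'ceebacccfedbdef')
  6 → (15, 'cfedbdef')
  7 → (18, 'dbdef')
  8 → (7, 'dceebacccfedbdef')
  9 → (20, 'def')
  10 → (10, 'ebacccfedbdef')
  11 → (17, 'edbdef')
  12 → (6, 'edceebacccfedbdef')
  13 → (9, 'eebacccfedbdef')
  14 → (21, 'ef')
  15 → (4, 'efedceebacccfedbdef')
  16 → (2, 'efefedceebacccfedbdef')
  17 → (0, 'efefefedceebacccfedbdef')
  18 → (22, 'f')
  19 → (16, 'fedbdef')
  20 → (5, 'fedceebacccfedbdef')
  21 → (3, 'fefedceebacccfedbdef')
  22 → (1, 'fefefedceebacccfedbdef')

SA = [12, 11, 19, 13, 14, 8, 15, 18, 7, 20, 10, 17, 6, 9, 21, 4, 2, 0, 22, 16, 5, 3, 1]
i: (SA[i-1],SA[i]) lcp shared
  1: (12,11) 0 ''
  2: (11,19) 1 'b'
  3: (19,13) 0 ''
  4: (13,14) 2 'cc'
  5: (14,8) 1 'c'
  6: (8,15) 1 'c'
  7: (15,18) 0 ''
  8: (18,7) 1 'd'
  9: (7,20) 1 'd'
  10: (20,10) 0 ''
  11: (10,17) 1 'e'
  12: (17,6) 2 'ed'
  13: (6,9) 1 'e'
  14: (9,21) 1 'e'
  15: (21,4) 2 'ef'
  16: (4,2) 3 'efe'
  17: (2,0) 5 'efefe'
  18: (0,22) 0 ''
  19: (22,16) 1 'f'
  20: (16,5) 3 'fed'
  21: (5,3) 2 'fe'
  22: (3,1) 4 'fefe'

n(n+1)/2 = 23·24/2 = 276
Σ LCP = 0 + 0 + 1 + 0 + 2 + 1 + 1 + 0 + 1 + 1 + 0 + 1 + 2 + 1 + 1 + 2 + 3 + 5 + 0 + 1 + 3 + 2 + 4 = 32
distinct = 276 − 32 = 244

244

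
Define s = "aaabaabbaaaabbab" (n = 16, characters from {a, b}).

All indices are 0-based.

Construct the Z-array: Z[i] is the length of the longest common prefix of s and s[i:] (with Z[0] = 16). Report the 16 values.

[16, 2, 1, 0, 2, 1, 0, 0, 3, 4, 2, 1, 0, 0, 1, 0]

Z[0]=16
i=1: outside box; Z[1]=2 scan→box=[1,3)
i=2: min(r-i=1, Z[1]=2)=1; Z[2]=1
i=3: outside box; Z[3]=0
i=4: outside box; Z[4]=2 scan→box=[4,6)
i=5: min(r-i=1, Z[1]=2)=1; Z[5]=1
i=6: outside box; Z[6]=0
i=7: outside box; Z[7]=0
i=8: outside box; Z[8]=3 scan→box=[8,11)
i=9: min(r-i=2, Z[1]=2)=2; Z[9]=4 scan→box=[9,13)
i=10: min(r-i=3, Z[1]=2)=2; Z[10]=2
i=11: min(r-i=2, Z[2]=1)=1; Z[11]=1
i=12: min(r-i=1, Z[3]=0)=0; Z[12]=0
i=13: outside box; Z[13]=0
i=14: outside box; Z[14]=1 scan→box=[14,15)
i=15: outside box; Z[15]=0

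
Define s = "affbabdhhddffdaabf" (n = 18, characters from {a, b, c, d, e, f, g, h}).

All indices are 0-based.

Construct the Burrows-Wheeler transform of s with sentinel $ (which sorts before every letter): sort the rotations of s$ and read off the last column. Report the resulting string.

fdba$faafhdbbffadhd

rank  rotation             last
    0  $affbabdhhddffdaabf  f
    1  aabf$affbabdhhddffd  d
    2  abdhhddffdaabf$affb  b
    3  abf$affbabdhhddffda  a
    4  affbabdhhddffdaabf$  $
    5  babdhhddffdaabf$aff  f
    6  bdhhddffdaabf$affba  a
    7  bf$affbabdhhddffdaa  a
    8  daabf$affbabdhhddff  f
    9  ddffdaabf$affbabdhh  h
   10  dffdaabf$affbabdhhd  d
   11  dhhddffdaabf$affbab  b
   12  f$affbabdhhddffdaab  b
   13  fbabdhhddffdaabf$af  f
   14  fdaabf$affbabdhhddf  f
   15  ffbabdhhddffdaabf$a  a
   16  ffdaabf$affbabdhhdd  d
   17  hddffdaabf$affbabdh  h
   18  hhddffdaabf$affbabd  d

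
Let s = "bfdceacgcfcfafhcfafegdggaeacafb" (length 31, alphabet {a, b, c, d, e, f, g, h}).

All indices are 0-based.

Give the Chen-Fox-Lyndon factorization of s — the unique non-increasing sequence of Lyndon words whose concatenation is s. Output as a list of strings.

["bfdce", "acgcfcfafhcfafegdggae", "acafb"]

emit factor 1: 'bfdce' (i=0, period=5)
emit factor 2: 'acgcfcfafhcfafegdggae' (i=5, period=21)
emit factor 3: 'acafb' (i=26, period=5)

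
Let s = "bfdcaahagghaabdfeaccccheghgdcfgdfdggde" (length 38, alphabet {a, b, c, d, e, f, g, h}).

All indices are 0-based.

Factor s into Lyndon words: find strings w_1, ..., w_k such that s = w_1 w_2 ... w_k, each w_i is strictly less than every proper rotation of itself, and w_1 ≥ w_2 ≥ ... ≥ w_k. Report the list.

["bfdc", "aahaggh", "aabdfeaccccheghgdcfgdfdggde"]

emit factor 1: 'bfdc' (i=0, period=4)
emit factor 2: 'aahaggh' (i=4, period=7)
emit factor 3: 'aabdfeaccccheghgdcfgdfdggde' (i=11, period=27)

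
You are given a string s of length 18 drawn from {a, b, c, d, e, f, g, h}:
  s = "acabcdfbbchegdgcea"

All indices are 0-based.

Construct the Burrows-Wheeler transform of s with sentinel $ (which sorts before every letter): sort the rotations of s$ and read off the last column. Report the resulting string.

rank  rotation             last
    0  $acabcdfbbchegdgcea  a
    1  a$acabcdfbbchegdgce  e
    2  abcdfbbchegdgcea$ac  c
    3  acabcdfbbchegdgcea$  $
    4  bbchegdgcea$acabcdf  f
    5  bcdfbbchegdgcea$aca  a
    6  bchegdgcea$acabcdfb  b
    7  cabcdfbbchegdgcea$a  a
    8  cdfbbchegdgcea$acab  b
    9  cea$acabcdfbbchegdg  g
   10  chegdgcea$acabcdfbb  b
   11  dfbbchegdgcea$acabc  c
   12  dgcea$acabcdfbbcheg  g
   13  ea$acabcdfbbchegdgc  c
   14  egdgcea$acabcdfbbch  h
   15  fbbchegdgcea$acabcd  d
   16  gcea$acabcdfbbchegd  d
   17  gdgcea$acabcdfbbche  e
   18  hegdgcea$acabcdfbbc  c

aec$fababgbcgchddec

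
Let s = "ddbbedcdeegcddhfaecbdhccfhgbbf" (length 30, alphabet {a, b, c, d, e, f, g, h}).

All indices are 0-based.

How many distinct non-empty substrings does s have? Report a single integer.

rank→(start, suffix):
  0 → (16, 'aecbdhccfhgbbf')
  1 → (2, 'bbedcdeegcddhfaecbdhccfhgbbf')
  2 → (27, 'bbf')
  3 → (19, 'bdhccfhgbbf')
  4 → (3, 'bedcdeegcddhfaecbdhccfhgbbf')
  5 → (28, 'bf')
  6 → (18, 'cbdhccfhgbbf')
  7 → (22, 'ccfhgbbf')
  8 → (11, 'cddhfaecbdhccfhgbbf')
  9 → (6, 'cdeegcddhfaecbdhccfhgbbf')
  10 → (23, 'cfhgbbf')
  11 → (1, 'dbbedcdeegcddhfaecbdhccfhgbbf')
  12 → (5, 'dcdeegcddhfaecbdhccfhgbbf')
  13 → (0, 'ddbbedcdeegcddhfaecbdhccfhgbbf')
  14 → (12, 'ddhfaecbdhccfhgbbf')
  15 → (7, 'deegcddhfaecbdhccfhgbbf')
  16 → (20, 'dhccfhgbbf')
  17 → (13, 'dhfaecbdhccfhgbbf')
  18 → (17, 'ecbdhccfhgbbf')
  19 → (4, 'edcdeegcddhfaecbdhccfhgbbf')
  20 → (8, 'eegcddhfaecbdhccfhgbbf')
  21 → (9, 'egcddhfaecbdhccfhgbbf')
  22 → (29, 'f')
  23 → (15, 'faecbdhccfhgbbf')
  24 → (24, 'fhgbbf')
  25 → (26, 'gbbf')
  26 → (10, 'gcddhfaecbdhccfhgbbf')
  27 → (21, 'hccfhgbbf')
  28 → (14, 'hfaecbdhccfhgbbf')
  29 → (25, 'hgbbf')

SA = [16, 2, 27, 19, 3, 28, 18, 22, 11, 6, 23, 1, 5, 0, 12, 7, 20, 13, 17, 4, 8, 9, 29, 15, 24, 26, 10, 21, 14, 25]
i: (SA[i-1],SA[i]) lcp shared
  1: (16,2) 0 ''
  2: (2,27) 2 'bb'
  3: (27,19) 1 'b'
  4: (19,3) 1 'b'
  5: (3,28) 1 'b'
  6: (28,18) 0 ''
  7: (18,22) 1 'c'
  8: (22,11) 1 'c'
  9: (11,6) 2 'cd'
  10: (6,23) 1 'c'
  11: (23,1) 0 ''
  12: (1,5) 1 'd'
  13: (5,0) 1 'd'
  14: (0,12) 2 'dd'
  15: (12,7) 1 'd'
  16: (7,20) 1 'd'
  17: (20,13) 2 'dh'
  18: (13,17) 0 ''
  19: (17,4) 1 'e'
  20: (4,8) 1 'e'
  21: (8,9) 1 'e'
  22: (9,29) 0 ''
  23: (29,15) 1 'f'
  24: (15,24) 1 'f'
  25: (24,26) 0 ''
  26: (26,10) 1 'g'
  27: (10,21) 0 ''
  28: (21,14) 1 'h'
  29: (14,25) 1 'h'

n(n+1)/2 = 30·31/2 = 465
Σ LCP = 0 + 0 + 2 + 1 + 1 + 1 + 0 + 1 + 1 + 2 + 1 + 0 + 1 + 1 + 2 + 1 + 1 + 2 + 0 + 1 + 1 + 1 + 0 + 1 + 1 + 0 + 1 + 0 + 1 + 1 = 26
distinct = 465 − 26 = 439

439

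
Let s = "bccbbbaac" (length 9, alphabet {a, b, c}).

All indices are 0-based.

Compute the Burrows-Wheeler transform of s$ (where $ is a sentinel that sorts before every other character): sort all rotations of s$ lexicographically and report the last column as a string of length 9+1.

cbabbc$acb

rank  rotation    last
    0  $bccbbbaac  c
    1  aac$bccbbb  b
    2  ac$bccbbba  a
    3  baac$bccbb  b
    4  bbaac$bccb  b
    5  bbbaac$bcc  c
    6  bccbbbaac$  $
    7  c$bccbbbaa  a
    8  cbbbaac$bc  c
    9  ccbbbaac$b  b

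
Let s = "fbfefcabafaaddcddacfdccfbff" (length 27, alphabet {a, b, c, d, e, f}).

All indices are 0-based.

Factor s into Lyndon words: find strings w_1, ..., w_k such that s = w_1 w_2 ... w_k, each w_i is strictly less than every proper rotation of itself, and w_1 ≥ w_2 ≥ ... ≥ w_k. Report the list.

emit factor 1: 'f' (i=0, period=1)
emit factor 2: 'bfefc' (i=1, period=5)
emit factor 3: 'abaf' (i=6, period=4)
emit factor 4: 'aaddcddacfdccfbff' (i=10, period=17)

["f", "bfefc", "abaf", "aaddcddacfdccfbff"]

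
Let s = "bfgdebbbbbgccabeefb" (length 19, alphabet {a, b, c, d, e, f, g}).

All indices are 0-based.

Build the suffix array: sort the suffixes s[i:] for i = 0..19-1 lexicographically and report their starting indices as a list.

rank→(start, suffix):
  0 → (13, 'abeefb')
  1 → (18, 'b')
  2 → (5, 'bbbbbgccabeefb')
  3 → (6, 'bbbbgccabeefb')
  4 → (7, 'bbbgccabeefb')
  5 → (8, 'bbgccabeefb')
  6 → (14, 'beefb')
  7 → (0, 'bfgdebbbbbgccabeefb')
  8 → (9, 'bgccabeefb')
  9 → (12, 'cabeefb')
  10 → (11, 'ccabeefb')
  11 → (3, 'debbbbbgccabeefb')
  12 → (4, 'ebbbbbgccabeefb')
  13 → (15, 'eefb')
  14 → (16, 'efb')
  15 → (17, 'fb')
  16 → (1, 'fgdebbbbbgccabeefb')
  17 → (10, 'gccabeefb')
  18 → (2, 'gdebbbbbgccabeefb')

[13, 18, 5, 6, 7, 8, 14, 0, 9, 12, 11, 3, 4, 15, 16, 17, 1, 10, 2]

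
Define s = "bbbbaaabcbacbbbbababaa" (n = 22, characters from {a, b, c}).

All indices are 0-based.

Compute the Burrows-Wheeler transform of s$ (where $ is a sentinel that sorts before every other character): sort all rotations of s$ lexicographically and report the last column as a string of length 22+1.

rank  rotation                 last
    0  $bbbbaaabcbacbbbbababaa  a
    1  a$bbbbaaabcbacbbbbababa  a
    2  aa$bbbbaaabcbacbbbbabab  b
    3  aaabcbacbbbbababaa$bbbb  b
    4  aabcbacbbbbababaa$bbbba  a
    5  abaa$bbbbaaabcbacbbbbab  b
    6  ababaa$bbbbaaabcbacbbbb  b
    7  abcbacbbbbababaa$bbbbaa  a
    8  acbbbbababaa$bbbbaaabcb  b
    9  baa$bbbbaaabcbacbbbbaba  a
   10  baaabcbacbbbbababaa$bbb  b
   11  babaa$bbbbaaabcbacbbbba  a
   12  bababaa$bbbbaaabcbacbbb  b
   13  bacbbbbababaa$bbbbaaabc  c
   14  bbaaabcbacbbbbababaa$bb  b
   15  bbababaa$bbbbaaabcbacbb  b
   16  bbbaaabcbacbbbbababaa$b  b
   17  bbbababaa$bbbbaaabcbacb  b
   18  bbbbaaabcbacbbbbababaa$  $
   19  bbbbababaa$bbbbaaabcbac  c
   20  bcbacbbbbababaa$bbbbaaa  a
   21  cbacbbbbababaa$bbbbaaab  b
   22  cbbbbababaa$bbbbaaabcba  a

aabbabbabababcbbbb$caba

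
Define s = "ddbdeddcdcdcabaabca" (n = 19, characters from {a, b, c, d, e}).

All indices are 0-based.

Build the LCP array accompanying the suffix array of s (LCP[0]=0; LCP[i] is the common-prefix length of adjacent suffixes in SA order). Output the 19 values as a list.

rank→(start, suffix):
  0 → (18, 'a')
  1 → (14, 'aabca')
  2 → (12, 'abaabca')
  3 → (15, 'abca')
  4 → (13, 'baabca')
  5 → (16, 'bca')
  6 → (2, 'bdeddcdcdcabaabca')
  7 → (17, 'ca')
  8 → (11, 'cabaabca')
  9 → (9, 'cdcabaabca')
  10 → (7, 'cdcdcabaabca')
  11 → (1, 'dbdeddcdcdcabaabca')
  12 → (10, 'dcabaabca')
  13 → (8, 'dcdcabaabca')
  14 → (6, 'dcdcdcabaabca')
  15 → (0, 'ddbdeddcdcdcabaabca')
  16 → (5, 'ddcdcdcabaabca')
  17 → (3, 'deddcdcdcabaabca')
  18 → (4, 'eddcdcdcabaabca')

SA = [18, 14, 12, 15, 13, 16, 2, 17, 11, 9, 7, 1, 10, 8, 6, 0, 5, 3, 4]
[i] adj suffixes → lcp
  [1] 18/14 → 1 ('a')
  [2] 14/12 → 1 ('a')
  [3] 12/15 → 2 ('ab')
  [4] 15/13 → 0 ('')
  [5] 13/16 → 1 ('b')
  [6] 16/2 → 1 ('b')
  [7] 2/17 → 0 ('')
  [8] 17/11 → 2 ('ca')
  [9] 11/9 → 1 ('c')
  [10] 9/7 → 3 ('cdc')
  [11] 7/1 → 0 ('')
  [12] 1/10 → 1 ('d')
  [13] 10/8 → 2 ('dc')
  [14] 8/6 → 4 ('dcdc')
  [15] 6/0 → 1 ('d')
  [16] 0/5 → 2 ('dd')
  [17] 5/3 → 1 ('d')
  [18] 3/4 → 0 ('')

[0, 1, 1, 2, 0, 1, 1, 0, 2, 1, 3, 0, 1, 2, 4, 1, 2, 1, 0]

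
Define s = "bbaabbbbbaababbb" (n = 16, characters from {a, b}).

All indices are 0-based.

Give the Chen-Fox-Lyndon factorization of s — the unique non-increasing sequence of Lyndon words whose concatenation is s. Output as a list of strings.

emit factor 1: 'b' (i=0, period=1)
emit factor 2: 'b' (i=1, period=1)
emit factor 3: 'aabbbbb' (i=2, period=7)
emit factor 4: 'aababbb' (i=9, period=7)

["b", "b", "aabbbbb", "aababbb"]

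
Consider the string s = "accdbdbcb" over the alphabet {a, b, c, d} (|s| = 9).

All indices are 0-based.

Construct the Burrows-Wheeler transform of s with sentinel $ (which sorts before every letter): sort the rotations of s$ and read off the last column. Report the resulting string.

b$cddbacbc

rank  rotation    last
    0  $accdbdbcb  b
    1  accdbdbcb$  $
    2  b$accdbdbc  c
    3  bcb$accdbd  d
    4  bdbcb$accd  d
    5  cb$accdbdb  b
    6  ccdbdbcb$a  a
    7  cdbdbcb$ac  c
    8  dbcb$accdb  b
    9  dbdbcb$acc  c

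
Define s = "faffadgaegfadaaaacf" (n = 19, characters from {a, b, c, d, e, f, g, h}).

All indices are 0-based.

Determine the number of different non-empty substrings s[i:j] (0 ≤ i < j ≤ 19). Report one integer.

170

rank | idx | suffix
   0 |  13 | aaaacf
   1 |  14 | aaacf
   2 |  15 | aacf
   3 |  16 | acf
   4 |  11 | adaaaacf
   5 |   4 | adgaegfadaaaacf
   6 |   7 | aegfadaaaacf
   7 |   1 | affadgaegfadaaaacf
   8 |  17 | cf
   9 |  12 | daaaacf
  10 |   5 | dgaegfadaaaacf
  11 |   8 | egfadaaaacf
  12 |  18 | f
  13 |  10 | fadaaaacf
  14 |   3 | fadgaegfadaaaacf
  15 |   0 | faffadgaegfadaaaacf
  16 |   2 | ffadgaegfadaaaacf
  17 |   6 | gaegfadaaaacf
  18 |   9 | gfadaaaacf

SA = [13, 14, 15, 16, 11, 4, 7, 1, 17, 12, 5, 8, 18, 10, 3, 0, 2, 6, 9]
i: (SA[i-1],SA[i]) lcp shared
  1: (13,14) 3 'aaa'
  2: (14,15) 2 'aa'
  3: (15,16) 1 'a'
  4: (16,11) 1 'a'
  5: (11,4) 2 'ad'
  6: (4,7) 1 'a'
  7: (7,1) 1 'a'
  8: (1,17) 0 ''
  9: (17,12) 0 ''
  10: (12,5) 1 'd'
  11: (5,8) 0 ''
  12: (8,18) 0 ''
  13: (18,10) 1 'f'
  14: (10,3) 3 'fad'
  15: (3,0) 2 'fa'
  16: (0,2) 1 'f'
  17: (2,6) 0 ''
  18: (6,9) 1 'g'

n(n+1)/2 = 19·20/2 = 190
Σ LCP = 0 + 3 + 2 + 1 + 1 + 2 + 1 + 1 + 0 + 0 + 1 + 0 + 0 + 1 + 3 + 2 + 1 + 0 + 1 = 20
distinct = 190 − 20 = 170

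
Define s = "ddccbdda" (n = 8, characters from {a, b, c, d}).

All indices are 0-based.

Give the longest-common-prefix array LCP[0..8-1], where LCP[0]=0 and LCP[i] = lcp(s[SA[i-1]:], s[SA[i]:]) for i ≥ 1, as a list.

[0, 0, 0, 1, 0, 1, 1, 2]

sorted suffixes:
  #0 SA[0]=7  'a'
  #1 SA[1]=4  'bdda'
  #2 SA[2]=3  'cbdda'
  #3 SA[3]=2  'ccbdda'
  #4 SA[4]=6  'da'
  #5 SA[5]=1  'dccbdda'
  #6 SA[6]=5  'dda'
  #7 SA[7]=0  'ddccbdda'

SA = [7, 4, 3, 2, 6, 1, 5, 0]
[i] adj suffixes → lcp
  [1] 7/4 → 0 ('')
  [2] 4/3 → 0 ('')
  [3] 3/2 → 1 ('c')
  [4] 2/6 → 0 ('')
  [5] 6/1 → 1 ('d')
  [6] 1/5 → 1 ('d')
  [7] 5/0 → 2 ('dd')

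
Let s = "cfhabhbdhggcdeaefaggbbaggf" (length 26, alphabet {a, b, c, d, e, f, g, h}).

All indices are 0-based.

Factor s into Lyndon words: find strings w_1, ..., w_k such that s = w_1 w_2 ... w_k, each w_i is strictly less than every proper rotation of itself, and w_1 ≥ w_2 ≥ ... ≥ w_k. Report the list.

["cfh", "abhbdhggcdeaefaggbbaggf"]

emit factor 1: 'cfh' (i=0, period=3)
emit factor 2: 'abhbdhggcdeaefaggbbaggf' (i=3, period=23)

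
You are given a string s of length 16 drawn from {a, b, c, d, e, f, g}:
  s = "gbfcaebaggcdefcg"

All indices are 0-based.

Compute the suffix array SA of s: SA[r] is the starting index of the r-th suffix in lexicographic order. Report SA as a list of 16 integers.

rank | idx | suffix
   0 |   4 | aebaggcdefcg
   1 |   7 | aggcdefcg
   2 |   6 | baggcdefcg
   3 |   1 | bfcaebaggcdefcg
   4 |   3 | caebaggcdefcg
   5 |  10 | cdefcg
   6 |  14 | cg
   7 |  11 | defcg
   8 |   5 | ebaggcdefcg
   9 |  12 | efcg
  10 |   2 | fcaebaggcdefcg
  11 |  13 | fcg
  12 |  15 | g
  13 |   0 | gbfcaebaggcdefcg
  14 |   9 | gcdefcg
  15 |   8 | ggcdefcg

[4, 7, 6, 1, 3, 10, 14, 11, 5, 12, 2, 13, 15, 0, 9, 8]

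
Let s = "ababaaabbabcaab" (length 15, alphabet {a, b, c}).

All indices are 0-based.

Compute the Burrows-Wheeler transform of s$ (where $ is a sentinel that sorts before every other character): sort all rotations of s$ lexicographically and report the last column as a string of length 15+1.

bbcaab$abaaabaab

rank  rotation          last
    0  $ababaaabbabcaab  b
    1  aaabbabcaab$abab  b
    2  aab$ababaaabbabc  c
    3  aabbabcaab$ababa  a
    4  ab$ababaaabbabca  a
    5  abaaabbabcaab$ab  b
    6  ababaaabbabcaab$  $
    7  abbabcaab$ababaa  a
    8  abcaab$ababaaabb  b
    9  b$ababaaabbabcaa  a
   10  baaabbabcaab$aba  a
   11  babaaabbabcaab$a  a
   12  babcaab$ababaaab  b
   13  bbabcaab$ababaaa  a
   14  bcaab$ababaaabba  a
   15  caab$ababaaabbab  b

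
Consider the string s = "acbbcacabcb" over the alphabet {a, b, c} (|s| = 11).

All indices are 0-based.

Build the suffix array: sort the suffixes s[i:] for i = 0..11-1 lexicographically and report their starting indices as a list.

rank | idx | suffix
   0 |   7 | abcb
   1 |   5 | acabcb
   2 |   0 | acbbcacabcb
   3 |  10 | b
   4 |   2 | bbcacabcb
   5 |   3 | bcacabcb
   6 |   8 | bcb
   7 |   6 | cabcb
   8 |   4 | cacabcb
   9 |   9 | cb
  10 |   1 | cbbcacabcb

[7, 5, 0, 10, 2, 3, 8, 6, 4, 9, 1]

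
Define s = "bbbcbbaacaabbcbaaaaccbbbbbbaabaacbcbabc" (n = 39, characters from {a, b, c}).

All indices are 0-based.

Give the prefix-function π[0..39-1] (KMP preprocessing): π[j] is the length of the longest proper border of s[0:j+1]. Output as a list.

[0, 1, 2, 0, 1, 2, 0, 0, 0, 0, 0, 1, 2, 0, 1, 0, 0, 0, 0, 0, 0, 1, 2, 3, 3, 3, 3, 0, 0, 1, 0, 0, 0, 1, 0, 1, 0, 1, 0]

π[0] = 0
j=1 s[j]='b': π[1]=1 (border 'b')
j=2 s[j]='b': π[2]=2 (border 'bb')
j=3 s[j]='c': k: 2→1→0; π[3]=0 (border '')
j=4 s[j]='b': π[4]=1 (border 'b')
j=5 s[j]='b': π[5]=2 (border 'bb')
j=6 s[j]='a': k: 2→1→0; π[6]=0 (border '')
j=7 s[j]='a': π[7]=0 (border '')
j=8 s[j]='c': π[8]=0 (border '')
j=9 s[j]='a': π[9]=0 (border '')
j=10 s[j]='a': π[10]=0 (border '')
j=11 s[j]='b': π[11]=1 (border 'b')
j=12 s[j]='b': π[12]=2 (border 'bb')
j=13 s[j]='c': k: 2→1→0; π[13]=0 (border '')
j=14 s[j]='b': π[14]=1 (border 'b')
j=15 s[j]='a': k: 1→0; π[15]=0 (border '')
j=16 s[j]='a': π[16]=0 (border '')
j=17 s[j]='a': π[17]=0 (border '')
j=18 s[j]='a': π[18]=0 (border '')
j=19 s[j]='c': π[19]=0 (border '')
j=20 s[j]='c': π[20]=0 (border '')
j=21 s[j]='b': π[21]=1 (border 'b')
j=22 s[j]='b': π[22]=2 (border 'bb')
j=23 s[j]='b': π[23]=3 (border 'bbb')
j=24 s[j]='b': k: 3→2; π[24]=3 (border 'bbb')
j=25 s[j]='b': k: 3→2; π[25]=3 (border 'bbb')
j=26 s[j]='b': k: 3→2; π[26]=3 (border 'bbb')
j=27 s[j]='a': k: 3→2→1→0; π[27]=0 (border '')
j=28 s[j]='a': π[28]=0 (border '')
j=29 s[j]='b': π[29]=1 (border 'b')
j=30 s[j]='a': k: 1→0; π[30]=0 (border '')
j=31 s[j]='a': π[31]=0 (border '')
j=32 s[j]='c': π[32]=0 (border '')
j=33 s[j]='b': π[33]=1 (border 'b')
j=34 s[j]='c': k: 1→0; π[34]=0 (border '')
j=35 s[j]='b': π[35]=1 (border 'b')
j=36 s[j]='a': k: 1→0; π[36]=0 (border '')
j=37 s[j]='b': π[37]=1 (border 'b')
j=38 s[j]='c': k: 1→0; π[38]=0 (border '')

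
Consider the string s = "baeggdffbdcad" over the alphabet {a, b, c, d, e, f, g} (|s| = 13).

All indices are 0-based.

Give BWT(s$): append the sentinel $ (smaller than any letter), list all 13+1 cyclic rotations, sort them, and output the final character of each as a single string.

dcb$fdabgafdge

rank  rotation        last
    0  $baeggdffbdcad  d
    1  ad$baeggdffbdc  c
    2  aeggdffbdcad$b  b
    3  baeggdffbdcad$  $
    4  bdcad$baeggdff  f
    5  cad$baeggdffbd  d
    6  d$baeggdffbdca  a
    7  dcad$baeggdffb  b
    8  dffbdcad$baegg  g
    9  eggdffbdcad$ba  a
   10  fbdcad$baeggdf  f
   11  ffbdcad$baeggd  d
   12  gdffbdcad$baeg  g
   13  ggdffbdcad$bae  e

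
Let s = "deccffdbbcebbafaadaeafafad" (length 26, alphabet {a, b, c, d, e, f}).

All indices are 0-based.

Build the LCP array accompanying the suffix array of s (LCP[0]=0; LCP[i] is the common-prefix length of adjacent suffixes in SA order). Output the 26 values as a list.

rank→(start, suffix):
  0 → (15, 'aadaeafafad')
  1 → (24, 'ad')
  2 → (16, 'adaeafafad')
  3 → (18, 'aeafafad')
  4 → (13, 'afaadaeafafad')
  5 → (22, 'afad')
  6 → (20, 'afafad')
  7 → (12, 'bafaadaeafafad')
  8 → (11, 'bbafaadaeafafad')
  9 → (7, 'bbcebbafaadaeafafad')
  10 → (8, 'bcebbafaadaeafafad')
  11 → (2, 'ccffdbbcebbafaadaeafafad')
  12 → (9, 'cebbafaadaeafafad')
  13 → (3, 'cffdbbcebbafaadaeafafad')
  14 → (25, 'd')
  15 → (17, 'daeafafad')
  16 → (6, 'dbbcebbafaadaeafafad')
  17 → (0, 'deccffdbbcebbafaadaeafafad')
  18 → (19, 'eafafad')
  19 → (10, 'ebbafaadaeafafad')
  20 → (1, 'eccffdbbcebbafaadaeafafad')
  21 → (14, 'faadaeafafad')
  22 → (23, 'fad')
  23 → (21, 'fafad')
  24 → (5, 'fdbbcebbafaadaeafafad')
  25 → (4, 'ffdbbcebbafaadaeafafad')

SA = [15, 24, 16, 18, 13, 22, 20, 12, 11, 7, 8, 2, 9, 3, 25, 17, 6, 0, 19, 10, 1, 14, 23, 21, 5, 4]
[i] adj suffixes → lcp
  [1] 15/24 → 1 ('a')
  [2] 24/16 → 2 ('ad')
  [3] 16/18 → 1 ('a')
  [4] 18/13 → 1 ('a')
  [5] 13/22 → 3 ('afa')
  [6] 22/20 → 3 ('afa')
  [7] 20/12 → 0 ('')
  [8] 12/11 → 1 ('b')
  [9] 11/7 → 2 ('bb')
  [10] 7/8 → 1 ('b')
  [11] 8/2 → 0 ('')
  [12] 2/9 → 1 ('c')
  [13] 9/3 → 1 ('c')
  [14] 3/25 → 0 ('')
  [15] 25/17 → 1 ('d')
  [16] 17/6 → 1 ('d')
  [17] 6/0 → 1 ('d')
  [18] 0/19 → 0 ('')
  [19] 19/10 → 1 ('e')
  [20] 10/1 → 1 ('e')
  [21] 1/14 → 0 ('')
  [22] 14/23 → 2 ('fa')
  [23] 23/21 → 2 ('fa')
  [24] 21/5 → 1 ('f')
  [25] 5/4 → 1 ('f')

[0, 1, 2, 1, 1, 3, 3, 0, 1, 2, 1, 0, 1, 1, 0, 1, 1, 1, 0, 1, 1, 0, 2, 2, 1, 1]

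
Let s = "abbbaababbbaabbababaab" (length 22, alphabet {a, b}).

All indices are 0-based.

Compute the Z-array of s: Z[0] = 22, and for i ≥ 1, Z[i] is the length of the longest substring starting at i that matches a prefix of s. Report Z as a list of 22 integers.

[22, 0, 0, 0, 1, 2, 0, 7, 0, 0, 0, 1, 3, 0, 0, 2, 0, 2, 0, 1, 2, 0]

Z[0]=22
i=1: i≥r, start 0; Z[1]=0
i=2: i≥r, start 0; Z[2]=0
i=3: i≥r, start 0; Z[3]=0
i=4: i≥r, start 0; Z[4]=1 extend→box=[4,5)
i=5: i≥r, start 0; Z[5]=2 extend→box=[5,7)
i=6: min(r-i=1, Z[1]=0)=0; Z[6]=0
i=7: i≥r, start 0; Z[7]=7 extend→box=[7,14)
i=8: min(r-i=6, Z[1]=0)=0; Z[8]=0
i=9: min(r-i=5, Z[2]=0)=0; Z[9]=0
i=10: min(r-i=4, Z[3]=0)=0; Z[10]=0
i=11: min(r-i=3, Z[4]=1)=1; Z[11]=1
i=12: min(r-i=2, Z[5]=2)=2; Z[12]=3 extend→box=[12,15)
i=13: min(r-i=2, Z[1]=0)=0; Z[13]=0
i=14: min(r-i=1, Z[2]=0)=0; Z[14]=0
i=15: i≥r, start 0; Z[15]=2 extend→box=[15,17)
i=16: min(r-i=1, Z[1]=0)=0; Z[16]=0
i=17: i≥r, start 0; Z[17]=2 extend→box=[17,19)
i=18: min(r-i=1, Z[1]=0)=0; Z[18]=0
i=19: i≥r, start 0; Z[19]=1 extend→box=[19,20)
i=20: i≥r, start 0; Z[20]=2 extend→box=[20,22)
i=21: min(r-i=1, Z[1]=0)=0; Z[21]=0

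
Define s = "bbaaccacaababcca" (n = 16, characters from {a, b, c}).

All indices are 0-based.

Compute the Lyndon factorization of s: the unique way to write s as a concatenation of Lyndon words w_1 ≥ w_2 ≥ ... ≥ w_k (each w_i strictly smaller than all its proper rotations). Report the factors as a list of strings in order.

emit factor 1: 'b' (i=0, period=1)
emit factor 2: 'b' (i=1, period=1)
emit factor 3: 'aaccac' (i=2, period=6)
emit factor 4: 'aababcc' (i=8, period=7)
emit factor 5: 'a' (i=15, period=1)

["b", "b", "aaccac", "aababcc", "a"]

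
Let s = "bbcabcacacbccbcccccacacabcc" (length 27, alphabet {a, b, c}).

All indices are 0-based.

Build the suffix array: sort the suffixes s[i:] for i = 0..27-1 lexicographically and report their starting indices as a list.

[3, 23, 21, 19, 6, 8, 0, 1, 4, 24, 10, 13, 26, 2, 22, 20, 18, 5, 7, 9, 12, 25, 17, 11, 16, 15, 14]

sorted suffixes:
  #0 SA[0]=3  'abcacacbccbcccccacacabcc'
  #1 SA[1]=23  'abcc'
  #2 SA[2]=21  'acabcc'
  #3 SA[3]=19  'acacabcc'
  #4 SA[4]=6  'acacbccbcccccacacabcc'
  #5 SA[5]=8  'acbccbcccccacacabcc'
  #6 SA[6]=0  'bbcabcacacbccbcccccacacabcc'
  #7 SA[7]=1  'bcabcacacbccbcccccacacabcc'
  #8 SA[8]=4  'bcacacbccbcccccacacabcc'
  #9 SA[9]=24  'bcc'
  #10 SA[10]=10  'bccbcccccacacabcc'
  #11 SA[11]=13  'bcccccacacabcc'
  #12 SA[12]=26  'c'
  #13 SA[13]=2  'cabcacacbccbcccccacacabcc'
  #14 SA[14]=22  'cabcc'
  #15 SA[15]=20  'cacabcc'
  #16 SA[16]=18  'cacacabcc'
  #17 SA[17]=5  'cacacbccbcccccacacabcc'
  #18 SA[18]=7  'cacbccbcccccacacabcc'
  #19 SA[19]=9  'cbccbcccccacacabcc'
  #20 SA[20]=12  'cbcccccacacabcc'
  #21 SA[21]=25  'cc'
  #22 SA[22]=17  'ccacacabcc'
  #23 SA[23]=11  'ccbcccccacacabcc'
  #24 SA[24]=16  'cccacacabcc'
  #25 SA[25]=15  'ccccacacabcc'
  #26 SA[26]=14  'cccccacacabcc'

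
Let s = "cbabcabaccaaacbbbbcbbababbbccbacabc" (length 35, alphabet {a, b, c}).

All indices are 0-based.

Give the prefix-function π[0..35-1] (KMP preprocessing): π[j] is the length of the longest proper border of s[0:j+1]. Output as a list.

π[0] = 0
j=1 s[j]='b': π[1]=0 (border '')
j=2 s[j]='a': π[2]=0 (border '')
j=3 s[j]='b': π[3]=0 (border '')
j=4 s[j]='c': π[4]=1 (border 'c')
j=5 s[j]='a': k: 1→0; π[5]=0 (border '')
j=6 s[j]='b': π[6]=0 (border '')
j=7 s[j]='a': π[7]=0 (border '')
j=8 s[j]='c': π[8]=1 (border 'c')
j=9 s[j]='c': k: 1→0; π[9]=1 (border 'c')
j=10 s[j]='a': k: 1→0; π[10]=0 (border '')
j=11 s[j]='a': π[11]=0 (border '')
j=12 s[j]='a': π[12]=0 (border '')
j=13 s[j]='c': π[13]=1 (border 'c')
j=14 s[j]='b': π[14]=2 (border 'cb')
j=15 s[j]='b': k: 2→0; π[15]=0 (border '')
j=16 s[j]='b': π[16]=0 (border '')
j=17 s[j]='b': π[17]=0 (border '')
j=18 s[j]='c': π[18]=1 (border 'c')
j=19 s[j]='b': π[19]=2 (border 'cb')
j=20 s[j]='b': k: 2→0; π[20]=0 (border '')
j=21 s[j]='a': π[21]=0 (border '')
j=22 s[j]='b': π[22]=0 (border '')
j=23 s[j]='a': π[23]=0 (border '')
j=24 s[j]='b': π[24]=0 (border '')
j=25 s[j]='b': π[25]=0 (border '')
j=26 s[j]='b': π[26]=0 (border '')
j=27 s[j]='c': π[27]=1 (border 'c')
j=28 s[j]='c': k: 1→0; π[28]=1 (border 'c')
j=29 s[j]='b': π[29]=2 (border 'cb')
j=30 s[j]='a': π[30]=3 (border 'cba')
j=31 s[j]='c': k: 3→0; π[31]=1 (border 'c')
j=32 s[j]='a': k: 1→0; π[32]=0 (border '')
j=33 s[j]='b': π[33]=0 (border '')
j=34 s[j]='c': π[34]=1 (border 'c')

[0, 0, 0, 0, 1, 0, 0, 0, 1, 1, 0, 0, 0, 1, 2, 0, 0, 0, 1, 2, 0, 0, 0, 0, 0, 0, 0, 1, 1, 2, 3, 1, 0, 0, 1]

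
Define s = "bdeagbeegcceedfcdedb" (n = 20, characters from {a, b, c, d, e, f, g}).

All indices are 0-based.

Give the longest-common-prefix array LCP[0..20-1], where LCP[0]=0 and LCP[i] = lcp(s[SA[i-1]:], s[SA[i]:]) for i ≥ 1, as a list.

[0, 0, 1, 1, 0, 1, 1, 0, 1, 2, 1, 0, 1, 2, 1, 2, 1, 0, 0, 1]

sorted suffixes:
  #0 SA[0]=3  'agbeegcceedfcdedb'
  #1 SA[1]=19  'b'
  #2 SA[2]=0  'bdeagbeegcceedfcdedb'
  #3 SA[3]=5  'beegcceedfcdedb'
  #4 SA[4]=9  'cceedfcdedb'
  #5 SA[5]=15  'cdedb'
  #6 SA[6]=10  'ceedfcdedb'
  #7 SA[7]=18  'db'
  #8 SA[8]=1  'deagbeegcceedfcdedb'
  #9 SA[9]=16  'dedb'
  #10 SA[10]=13  'dfcdedb'
  #11 SA[11]=2  'eagbeegcceedfcdedb'
  #12 SA[12]=17  'edb'
  #13 SA[13]=12  'edfcdedb'
  #14 SA[14]=11  'eedfcdedb'
  #15 SA[15]=6  'eegcceedfcdedb'
  #16 SA[16]=7  'egcceedfcdedb'
  #17 SA[17]=14  'fcdedb'
  #18 SA[18]=4  'gbeegcceedfcdedb'
  #19 SA[19]=8  'gcceedfcdedb'

SA = [3, 19, 0, 5, 9, 15, 10, 18, 1, 16, 13, 2, 17, 12, 11, 6, 7, 14, 4, 8]
rank  pair      lcp
   1  s[3:],s[19:]  0  ''
   2  s[19:],s[0:]  1  'b'
   3  s[0:],s[5:]  1  'b'
   4  s[5:],s[9:]  0  ''
   5  s[9:],s[15:]  1  'c'
   6  s[15:],s[10:]  1  'c'
   7  s[10:],s[18:]  0  ''
   8  s[18:],s[1:]  1  'd'
   9  s[1:],s[16:]  2  'de'
  10  s[16:],s[13:]  1  'd'
  11  s[13:],s[2:]  0  ''
  12  s[2:],s[17:]  1  'e'
  13  s[17:],s[12:]  2  'ed'
  14  s[12:],s[11:]  1  'e'
  15  s[11:],s[6:]  2  'ee'
  16  s[6:],s[7:]  1  'e'
  17  s[7:],s[14:]  0  ''
  18  s[14:],s[4:]  0  ''
  19  s[4:],s[8:]  1  'g'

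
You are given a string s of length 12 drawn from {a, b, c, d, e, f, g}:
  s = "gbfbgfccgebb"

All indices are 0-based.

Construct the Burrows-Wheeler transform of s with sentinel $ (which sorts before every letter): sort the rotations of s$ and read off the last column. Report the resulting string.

rank  rotation       last
    0  $gbfbgfccgebb  b
    1  b$gbfbgfccgeb  b
    2  bb$gbfbgfccge  e
    3  bfbgfccgebb$g  g
    4  bgfccgebb$gbf  f
    5  ccgebb$gbfbgf  f
    6  cgebb$gbfbgfc  c
    7  ebb$gbfbgfccg  g
    8  fbgfccgebb$gb  b
    9  fccgebb$gbfbg  g
   10  gbfbgfccgebb$  $
   11  gebb$gbfbgfcc  c
   12  gfccgebb$gbfb  b

bbegffcgbg$cb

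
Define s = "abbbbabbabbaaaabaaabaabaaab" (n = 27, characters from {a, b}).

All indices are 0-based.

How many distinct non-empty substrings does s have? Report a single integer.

sorted suffixes:
  #0 SA[0]=11  'aaaabaaabaabaaab'
  #1 SA[1]=23  'aaab'
  #2 SA[2]=12  'aaabaaabaabaaab'
  #3 SA[3]=16  'aaabaabaaab'
  #4 SA[4]=24  'aab'
  #5 SA[5]=20  'aabaaab'
  #6 SA[6]=13  'aabaaabaabaaab'
  #7 SA[7]=17  'aabaabaaab'
  #8 SA[8]=25  'ab'
  #9 SA[9]=21  'abaaab'
  #10 SA[10]=14  'abaaabaabaaab'
  #11 SA[11]=18  'abaabaaab'
  #12 SA[12]=8  'abbaaaabaaabaabaaab'
  #13 SA[13]=5  'abbabbaaaabaaabaabaaab'
  #14 SA[14]=0  'abbbbabbabbaaaabaaabaabaaab'
  #15 SA[15]=26  'b'
  #16 SA[16]=10  'baaaabaaabaabaaab'
  #17 SA[17]=22  'baaab'
  #18 SA[18]=15  'baaabaabaaab'
  #19 SA[19]=19  'baabaaab'
  #20 SA[20]=7  'babbaaaabaaabaabaaab'
  #21 SA[21]=4  'babbabbaaaabaaabaabaaab'
  #22 SA[22]=9  'bbaaaabaaabaabaaab'
  #23 SA[23]=6  'bbabbaaaabaaabaabaaab'
  #24 SA[24]=3  'bbabbabbaaaabaaabaabaaab'
  #25 SA[25]=2  'bbbabbabbaaaabaaabaabaaab'
  #26 SA[26]=1  'bbbbabbabbaaaabaaabaabaaab'

SA = [11, 23, 12, 16, 24, 20, 13, 17, 25, 21, 14, 18, 8, 5, 0, 26, 10, 22, 15, 19, 7, 4, 9, 6, 3, 2, 1]
rank  pair      lcp
   1  s[11:],s[23:]  3  'aaa'
   2  s[23:],s[12:]  4  'aaab'
   3  s[12:],s[16:]  6  'aaabaa'
   4  s[16:],s[24:]  2  'aa'
   5  s[24:],s[20:]  3  'aab'
   6  s[20:],s[13:]  7  'aabaaab'
   7  s[13:],s[17:]  5  'aabaa'
   8  s[17:],s[25:]  1  'a'
   9  s[25:],s[21:]  2  'ab'
  10  s[21:],s[14:]  6  'abaaab'
  11  s[14:],s[18:]  4  'abaa'
  12  s[18:],s[8:]  2  'ab'
  13  s[8:],s[5:]  4  'abba'
  14  s[5:],s[0:]  3  'abb'
  15  s[0:],s[26:]  0  ''
  16  s[26:],s[10:]  1  'b'
  17  s[10:],s[22:]  4  'baaa'
  18  s[22:],s[15:]  5  'baaab'
  19  s[15:],s[19:]  3  'baa'
  20  s[19:],s[7:]  2  'ba'
  21  s[7:],s[4:]  5  'babba'
  22  s[4:],s[9:]  1  'b'
  23  s[9:],s[6:]  3  'bba'
  24  s[6:],s[3:]  6  'bbabba'
  25  s[3:],s[2:]  2  'bb'
  26  s[2:],s[1:]  3  'bbb'

n(n+1)/2 = 27·28/2 = 378
Σ LCP = 0 + 3 + 4 + 6 + 2 + 3 + 7 + 5 + 1 + 2 + 6 + 4 + 2 + 4 + 3 + 0 + 1 + 4 + 5 + 3 + 2 + 5 + 1 + 3 + 6 + 2 + 3 = 87
distinct = 378 − 87 = 291

291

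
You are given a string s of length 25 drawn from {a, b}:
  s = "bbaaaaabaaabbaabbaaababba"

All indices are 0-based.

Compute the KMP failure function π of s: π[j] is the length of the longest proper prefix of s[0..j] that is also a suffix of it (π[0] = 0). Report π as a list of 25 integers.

π[0] = 0
j=1 s[j]='b': π[1]=1 (border 'b')
j=2 s[j]='a': k: 1→0; π[2]=0 (border '')
j=3 s[j]='a': π[3]=0 (border '')
j=4 s[j]='a': π[4]=0 (border '')
j=5 s[j]='a': π[5]=0 (border '')
j=6 s[j]='a': π[6]=0 (border '')
j=7 s[j]='b': π[7]=1 (border 'b')
j=8 s[j]='a': k: 1→0; π[8]=0 (border '')
j=9 s[j]='a': π[9]=0 (border '')
j=10 s[j]='a': π[10]=0 (border '')
j=11 s[j]='b': π[11]=1 (border 'b')
j=12 s[j]='b': π[12]=2 (border 'bb')
j=13 s[j]='a': π[13]=3 (border 'bba')
j=14 s[j]='a': π[14]=4 (border 'bbaa')
j=15 s[j]='b': k: 4→0; π[15]=1 (border 'b')
j=16 s[j]='b': π[16]=2 (border 'bb')
j=17 s[j]='a': π[17]=3 (border 'bba')
j=18 s[j]='a': π[18]=4 (border 'bbaa')
j=19 s[j]='a': π[19]=5 (border 'bbaaa')
j=20 s[j]='b': k: 5→0; π[20]=1 (border 'b')
j=21 s[j]='a': k: 1→0; π[21]=0 (border '')
j=22 s[j]='b': π[22]=1 (border 'b')
j=23 s[j]='b': π[23]=2 (border 'bb')
j=24 s[j]='a': π[24]=3 (border 'bba')

[0, 1, 0, 0, 0, 0, 0, 1, 0, 0, 0, 1, 2, 3, 4, 1, 2, 3, 4, 5, 1, 0, 1, 2, 3]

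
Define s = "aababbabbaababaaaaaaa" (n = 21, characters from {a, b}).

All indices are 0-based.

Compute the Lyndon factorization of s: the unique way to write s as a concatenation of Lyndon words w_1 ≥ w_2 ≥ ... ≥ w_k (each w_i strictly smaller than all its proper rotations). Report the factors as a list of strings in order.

emit factor 1: 'aababbabb' (i=0, period=9)
emit factor 2: 'aabab' (i=9, period=5)
emit factor 3: 'a' (i=14, period=1)
emit factor 4: 'a' (i=15, period=1)
emit factor 5: 'a' (i=16, period=1)
emit factor 6: 'a' (i=17, period=1)
emit factor 7: 'a' (i=18, period=1)
emit factor 8: 'a' (i=19, period=1)
emit factor 9: 'a' (i=20, period=1)

["aababbabb", "aabab", "a", "a", "a", "a", "a", "a", "a"]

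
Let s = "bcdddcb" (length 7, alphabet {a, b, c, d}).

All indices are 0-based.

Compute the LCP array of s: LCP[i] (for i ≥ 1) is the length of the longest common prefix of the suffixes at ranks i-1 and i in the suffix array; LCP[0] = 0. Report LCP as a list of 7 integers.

sorted suffixes:
  #0 SA[0]=6  'b'
  #1 SA[1]=0  'bcdddcb'
  #2 SA[2]=5  'cb'
  #3 SA[3]=1  'cdddcb'
  #4 SA[4]=4  'dcb'
  #5 SA[5]=3  'ddcb'
  #6 SA[6]=2  'dddcb'

SA = [6, 0, 5, 1, 4, 3, 2]
i: (SA[i-1],SA[i]) lcp shared
  1: (6,0) 1 'b'
  2: (0,5) 0 ''
  3: (5,1) 1 'c'
  4: (1,4) 0 ''
  5: (4,3) 1 'd'
  6: (3,2) 2 'dd'

[0, 1, 0, 1, 0, 1, 2]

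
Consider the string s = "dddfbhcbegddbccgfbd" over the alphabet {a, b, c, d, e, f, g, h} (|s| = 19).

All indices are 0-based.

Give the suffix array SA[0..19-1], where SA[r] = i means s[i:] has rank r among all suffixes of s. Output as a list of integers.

[12, 17, 7, 4, 6, 13, 14, 18, 11, 10, 0, 1, 2, 8, 16, 3, 9, 15, 5]

rank→(start, suffix):
  0 → (12, 'bccgfbd')
  1 → (17, 'bd')
  2 → (7, 'begddbccgfbd')
  3 → (4, 'bhcbegddbccgfbd')
  4 → (6, 'cbegddbccgfbd')
  5 → (13, 'ccgfbd')
  6 → (14, 'cgfbd')
  7 → (18, 'd')
  8 → (11, 'dbccgfbd')
  9 → (10, 'ddbccgfbd')
  10 → (0, 'dddfbhcbegddbccgfbd')
  11 → (1, 'ddfbhcbegddbccgfbd')
  12 → (2, 'dfbhcbegddbccgfbd')
  13 → (8, 'egddbccgfbd')
  14 → (16, 'fbd')
  15 → (3, 'fbhcbegddbccgfbd')
  16 → (9, 'gddbccgfbd')
  17 → (15, 'gfbd')
  18 → (5, 'hcbegddbccgfbd')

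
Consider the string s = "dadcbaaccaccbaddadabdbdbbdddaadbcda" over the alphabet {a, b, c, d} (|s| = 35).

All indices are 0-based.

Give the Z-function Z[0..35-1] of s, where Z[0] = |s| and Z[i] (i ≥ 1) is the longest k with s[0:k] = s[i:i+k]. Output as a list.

[35, 0, 1, 0, 0, 0, 0, 0, 0, 0, 0, 0, 0, 0, 1, 3, 0, 2, 0, 0, 1, 0, 1, 0, 0, 1, 1, 2, 0, 0, 1, 0, 0, 2, 0]

Z[0]=35
i=1: i≥r, start 0; Z[1]=0
i=2: i≥r, start 0; Z[2]=1 grow→box=[2,3)
i=3: i≥r, start 0; Z[3]=0
i=4: i≥r, start 0; Z[4]=0
i=5: i≥r, start 0; Z[5]=0
i=6: i≥r, start 0; Z[6]=0
i=7: i≥r, start 0; Z[7]=0
i=8: i≥r, start 0; Z[8]=0
i=9: i≥r, start 0; Z[9]=0
i=10: i≥r, start 0; Z[10]=0
i=11: i≥r, start 0; Z[11]=0
i=12: i≥r, start 0; Z[12]=0
i=13: i≥r, start 0; Z[13]=0
i=14: i≥r, start 0; Z[14]=1 grow→box=[14,15)
i=15: i≥r, start 0; Z[15]=3 grow→box=[15,18)
i=16: min(r-i=2, Z[1]=0)=0; Z[16]=0
i=17: min(r-i=1, Z[2]=1)=1; Z[17]=2 grow→box=[17,19)
i=18: min(r-i=1, Z[1]=0)=0; Z[18]=0
i=19: i≥r, start 0; Z[19]=0
i=20: i≥r, start 0; Z[20]=1 grow→box=[20,21)
i=21: i≥r, start 0; Z[21]=0
i=22: i≥r, start 0; Z[22]=1 grow→box=[22,23)
i=23: i≥r, start 0; Z[23]=0
i=24: i≥r, start 0; Z[24]=0
i=25: i≥r, start 0; Z[25]=1 grow→box=[25,26)
i=26: i≥r, start 0; Z[26]=1 grow→box=[26,27)
i=27: i≥r, start 0; Z[27]=2 grow→box=[27,29)
i=28: min(r-i=1, Z[1]=0)=0; Z[28]=0
i=29: i≥r, start 0; Z[29]=0
i=30: i≥r, start 0; Z[30]=1 grow→box=[30,31)
i=31: i≥r, start 0; Z[31]=0
i=32: i≥r, start 0; Z[32]=0
i=33: i≥r, start 0; Z[33]=2 grow→box=[33,35)
i=34: min(r-i=1, Z[1]=0)=0; Z[34]=0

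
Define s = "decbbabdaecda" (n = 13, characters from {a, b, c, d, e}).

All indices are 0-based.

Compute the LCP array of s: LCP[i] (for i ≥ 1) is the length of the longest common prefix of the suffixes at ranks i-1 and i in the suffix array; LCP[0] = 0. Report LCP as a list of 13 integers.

rank→(start, suffix):
  0 → (12, 'a')
  1 → (5, 'abdaecda')
  2 → (8, 'aecda')
  3 → (4, 'babdaecda')
  4 → (3, 'bbabdaecda')
  5 → (6, 'bdaecda')
  6 → (2, 'cbbabdaecda')
  7 → (10, 'cda')
  8 → (11, 'da')
  9 → (7, 'daecda')
  10 → (0, 'decbbabdaecda')
  11 → (1, 'ecbbabdaecda')
  12 → (9, 'ecda')

SA = [12, 5, 8, 4, 3, 6, 2, 10, 11, 7, 0, 1, 9]
rank  pair      lcp
   1  s[12:],s[5:]  1  'a'
   2  s[5:],s[8:]  1  'a'
   3  s[8:],s[4:]  0  ''
   4  s[4:],s[3:]  1  'b'
   5  s[3:],s[6:]  1  'b'
   6  s[6:],s[2:]  0  ''
   7  s[2:],s[10:]  1  'c'
   8  s[10:],s[11:]  0  ''
   9  s[11:],s[7:]  2  'da'
  10  s[7:],s[0:]  1  'd'
  11  s[0:],s[1:]  0  ''
  12  s[1:],s[9:]  2  'ec'

[0, 1, 1, 0, 1, 1, 0, 1, 0, 2, 1, 0, 2]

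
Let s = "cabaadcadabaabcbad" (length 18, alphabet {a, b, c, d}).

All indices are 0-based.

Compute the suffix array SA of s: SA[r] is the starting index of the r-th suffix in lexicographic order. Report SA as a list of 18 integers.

[11, 3, 9, 1, 12, 16, 7, 4, 10, 2, 15, 13, 0, 6, 14, 17, 8, 5]

rank→(start, suffix):
  0 → (11, 'aabcbad')
  1 → (3, 'aadcadabaabcbad')
  2 → (9, 'abaabcbad')
  3 → (1, 'abaadcadabaabcbad')
  4 → (12, 'abcbad')
  5 → (16, 'ad')
  6 → (7, 'adabaabcbad')
  7 → (4, 'adcadabaabcbad')
  8 → (10, 'baabcbad')
  9 → (2, 'baadcadabaabcbad')
  10 → (15, 'bad')
  11 → (13, 'bcbad')
  12 → (0, 'cabaadcadabaabcbad')
  13 → (6, 'cadabaabcbad')
  14 → (14, 'cbad')
  15 → (17, 'd')
  16 → (8, 'dabaabcbad')
  17 → (5, 'dcadabaabcbad')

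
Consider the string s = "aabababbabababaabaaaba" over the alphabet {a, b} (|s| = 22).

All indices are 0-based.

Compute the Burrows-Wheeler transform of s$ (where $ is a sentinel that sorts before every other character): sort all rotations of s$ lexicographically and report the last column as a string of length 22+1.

abbab$aabbbabbaaaaabaaa

rank  rotation                 last
    0  $aabababbabababaabaaaba  a
    1  a$aabababbabababaabaaab  b
    2  aaaba$aabababbabababaab  b
    3  aaba$aabababbabababaaba  a
    4  aabaaaba$aabababbababab  b
    5  aabababbabababaabaaaba$  $
    6  aba$aabababbabababaabaa  a
    7  abaaaba$aabababbabababa  a
    8  abaabaaaba$aabababbabab  b
    9  ababaabaaaba$aabababbab  b
   10  abababaabaaaba$aabababb  b
   11  abababbabababaabaaaba$a  a
   12  ababbabababaabaaaba$aab  b
   13  abbabababaabaaaba$aabab  b
   14  ba$aabababbabababaabaaa  a
   15  baaaba$aabababbabababaa  a
   16  baabaaaba$aabababbababa  a
   17  babaabaaaba$aabababbaba  a
   18  bababaabaaaba$aabababba  a
   19  babababaabaaaba$aababab  b
   20  bababbabababaabaaaba$aa  a
   21  babbabababaabaaaba$aaba  a
   22  bbabababaabaaaba$aababa  a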